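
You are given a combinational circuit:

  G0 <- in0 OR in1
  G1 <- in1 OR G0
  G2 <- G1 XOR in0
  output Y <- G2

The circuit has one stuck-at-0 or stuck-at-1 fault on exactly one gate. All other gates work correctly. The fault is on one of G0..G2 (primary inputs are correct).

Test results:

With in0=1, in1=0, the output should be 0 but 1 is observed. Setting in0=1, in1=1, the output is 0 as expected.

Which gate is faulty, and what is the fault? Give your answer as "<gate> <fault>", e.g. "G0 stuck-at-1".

G0 stuck-at-0

Fault-free values for test 1 (in0=1, in1=0): G0=1, G1=1, G2=0, giving Y=0. Observed 1.
Test 1: faults giving observed 1 are {G0 stuck-at-0, G1 stuck-at-0, G2 stuck-at-1}.
Test 2 (in0=1, in1=1): fault-free G0=1, G1=1, G2=0 → 0; observed 0. Eliminates G1 stuck-at-0, G2 stuck-at-1.
Only G0 stuck-at-0 is consistent with every test.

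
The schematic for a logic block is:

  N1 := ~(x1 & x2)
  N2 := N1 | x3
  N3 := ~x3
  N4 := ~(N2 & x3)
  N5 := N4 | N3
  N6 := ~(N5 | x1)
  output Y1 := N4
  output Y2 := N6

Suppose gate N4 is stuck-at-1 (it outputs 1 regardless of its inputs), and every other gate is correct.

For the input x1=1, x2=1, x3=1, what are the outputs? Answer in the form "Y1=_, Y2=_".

Propagate with N4 forced: N1=0, N2=1, N3=0, N4=1 [stuck-at-1], N5=1, N6=0.
So the outputs are Y1=1, Y2=0. (Without the fault they would be Y1=0, Y2=0.)

Y1=1, Y2=0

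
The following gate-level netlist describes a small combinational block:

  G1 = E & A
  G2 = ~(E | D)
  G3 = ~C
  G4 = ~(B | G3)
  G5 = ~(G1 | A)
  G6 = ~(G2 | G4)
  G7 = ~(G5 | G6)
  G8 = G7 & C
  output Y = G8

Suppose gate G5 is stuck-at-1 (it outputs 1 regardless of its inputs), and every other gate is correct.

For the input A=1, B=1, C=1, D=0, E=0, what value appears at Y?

0

Propagate with G5 forced: G1=0, G2=1, G3=0, G4=0, G5=1 [stuck-at-1], G6=0, G7=0, G8=0.
So Y = 0. (Without the fault it would be 1.)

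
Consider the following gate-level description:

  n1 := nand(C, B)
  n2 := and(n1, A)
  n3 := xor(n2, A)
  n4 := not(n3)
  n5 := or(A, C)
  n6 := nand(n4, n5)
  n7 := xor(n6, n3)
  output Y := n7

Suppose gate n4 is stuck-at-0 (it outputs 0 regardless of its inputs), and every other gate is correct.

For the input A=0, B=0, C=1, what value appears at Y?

Propagate with n4 forced: n1=1, n2=0, n3=0, n4=0 [stuck-at-0], n5=1, n6=1, n7=1.
So Y = 1. (Without the fault it would be 0.)

1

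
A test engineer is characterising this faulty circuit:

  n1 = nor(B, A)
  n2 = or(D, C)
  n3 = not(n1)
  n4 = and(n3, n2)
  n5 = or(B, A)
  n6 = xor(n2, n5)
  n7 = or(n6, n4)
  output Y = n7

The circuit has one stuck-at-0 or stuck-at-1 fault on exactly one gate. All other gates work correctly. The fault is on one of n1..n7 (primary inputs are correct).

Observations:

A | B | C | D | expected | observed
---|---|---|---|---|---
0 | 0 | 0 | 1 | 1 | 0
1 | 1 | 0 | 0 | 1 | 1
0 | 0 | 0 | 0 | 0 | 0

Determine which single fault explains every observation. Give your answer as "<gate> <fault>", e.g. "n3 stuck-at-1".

Fault-free values for test 1 (A=0, B=0, C=0, D=1): n1=1, n2=1, n3=0, n4=0, n5=0, n6=1, n7=1, giving Y=1. Observed 0.
Test 1: faults giving observed 0 are {n2 stuck-at-0, n5 stuck-at-1, n6 stuck-at-0, n7 stuck-at-0}.
Test 2 (A=1, B=1, C=0, D=0): fault-free n1=0, n2=0, n3=1, n4=0, n5=1, n6=1, n7=1 → 1; observed 1. Eliminates n6 stuck-at-0, n7 stuck-at-0.
Test 3 (A=0, B=0, C=0, D=0): fault-free n1=1, n2=0, n3=0, n4=0, n5=0, n6=0, n7=0 → 0; observed 0. Eliminates n5 stuck-at-1.
Only n2 stuck-at-0 is consistent with every test.

n2 stuck-at-0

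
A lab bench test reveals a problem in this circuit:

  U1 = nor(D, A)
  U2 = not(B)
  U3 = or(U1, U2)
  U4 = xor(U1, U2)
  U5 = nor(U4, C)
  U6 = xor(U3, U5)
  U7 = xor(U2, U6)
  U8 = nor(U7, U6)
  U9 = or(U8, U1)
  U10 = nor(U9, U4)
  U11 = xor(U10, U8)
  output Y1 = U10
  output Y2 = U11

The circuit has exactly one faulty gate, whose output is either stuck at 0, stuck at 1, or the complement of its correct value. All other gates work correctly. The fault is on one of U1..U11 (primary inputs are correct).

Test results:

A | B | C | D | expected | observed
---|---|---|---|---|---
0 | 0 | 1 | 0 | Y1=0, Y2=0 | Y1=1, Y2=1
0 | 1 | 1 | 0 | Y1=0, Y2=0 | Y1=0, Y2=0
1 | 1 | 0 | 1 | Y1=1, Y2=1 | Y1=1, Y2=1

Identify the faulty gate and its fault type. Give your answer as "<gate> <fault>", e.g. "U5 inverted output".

Fault-free values for test 1 (A=0, B=0, C=1, D=0): U1=1, U2=1, U3=1, U4=0, U5=0, U6=1, U7=0, U8=0, U9=1, U10=0, U11=0, giving Y1=0, Y2=0. Observed Y1=1, Y2=1.
Test 1: faults giving observed Y1=1, Y2=1 are {U9 stuck-at-0, U9 inverted output, U10 stuck-at-1, U10 inverted output}.
Test 2 (A=0, B=1, C=1, D=0): fault-free U1=1, U2=0, U3=1, U4=1, U5=0, U6=1, U7=1, U8=0, U9=1, U10=0, U11=0 → Y1=0, Y2=0; observed Y1=0, Y2=0. Eliminates U10 stuck-at-1, U10 inverted output.
Test 3 (A=1, B=1, C=0, D=1): fault-free U1=0, U2=0, U3=0, U4=0, U5=1, U6=1, U7=1, U8=0, U9=0, U10=1, U11=1 → Y1=1, Y2=1; observed Y1=1, Y2=1. Eliminates U9 inverted output.
Only U9 stuck-at-0 is consistent with every test.

U9 stuck-at-0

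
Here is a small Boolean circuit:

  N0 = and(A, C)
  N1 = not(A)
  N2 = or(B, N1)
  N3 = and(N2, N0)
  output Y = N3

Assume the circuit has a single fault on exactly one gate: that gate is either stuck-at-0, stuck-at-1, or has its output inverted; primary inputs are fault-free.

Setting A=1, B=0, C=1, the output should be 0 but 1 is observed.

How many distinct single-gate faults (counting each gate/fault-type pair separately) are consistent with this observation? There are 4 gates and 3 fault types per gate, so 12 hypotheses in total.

Fault-free: N0=1, N1=0, N2=0, N3=0 → 0. Observed 1.
  N0 stuck-at-0: output 0 ✗
  N0 stuck-at-1: output 0 ✗
  N0 inverted output: output 0 ✗
  N1 stuck-at-0: output 0 ✗
  N1 stuck-at-1: output 1 ✓
  N1 inverted output: output 1 ✓
  N2 stuck-at-0: output 0 ✗
  N2 stuck-at-1: output 1 ✓
  N2 inverted output: output 1 ✓
  N3 stuck-at-0: output 0 ✗
  N3 stuck-at-1: output 1 ✓
  N3 inverted output: output 1 ✓
Consistent faults: {N1 stuck-at-1, N1 inverted output, N2 stuck-at-1, N2 inverted output, N3 stuck-at-1, N3 inverted output} — 6 in all.

6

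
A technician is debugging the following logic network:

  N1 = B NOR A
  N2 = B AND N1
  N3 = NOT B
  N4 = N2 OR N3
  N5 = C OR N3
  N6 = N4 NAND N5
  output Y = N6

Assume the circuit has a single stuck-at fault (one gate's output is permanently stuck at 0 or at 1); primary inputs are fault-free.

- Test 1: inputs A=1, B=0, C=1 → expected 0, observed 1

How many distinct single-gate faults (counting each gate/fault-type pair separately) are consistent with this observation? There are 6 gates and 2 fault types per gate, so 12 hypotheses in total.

4

Fault-free: N1=0, N2=0, N3=1, N4=1, N5=1, N6=0 → 0. Observed 1.
  N1 stuck-at-0: output 0 ✗
  N1 stuck-at-1: output 0 ✗
  N2 stuck-at-0: output 0 ✗
  N2 stuck-at-1: output 0 ✗
  N3 stuck-at-0: output 1 ✓
  N3 stuck-at-1: output 0 ✗
  N4 stuck-at-0: output 1 ✓
  N4 stuck-at-1: output 0 ✗
  N5 stuck-at-0: output 1 ✓
  N5 stuck-at-1: output 0 ✗
  N6 stuck-at-0: output 0 ✗
  N6 stuck-at-1: output 1 ✓
Consistent faults: {N3 stuck-at-0, N4 stuck-at-0, N5 stuck-at-0, N6 stuck-at-1} — 4 in all.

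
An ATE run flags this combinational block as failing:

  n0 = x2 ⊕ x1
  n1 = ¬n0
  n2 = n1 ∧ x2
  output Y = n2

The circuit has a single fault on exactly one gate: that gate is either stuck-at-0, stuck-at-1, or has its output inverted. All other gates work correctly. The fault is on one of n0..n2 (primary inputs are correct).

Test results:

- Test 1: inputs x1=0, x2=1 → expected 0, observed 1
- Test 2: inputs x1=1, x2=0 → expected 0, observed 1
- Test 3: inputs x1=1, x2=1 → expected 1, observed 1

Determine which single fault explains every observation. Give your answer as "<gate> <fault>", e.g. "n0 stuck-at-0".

n2 stuck-at-1

Fault-free values for test 1 (x1=0, x2=1): n0=1, n1=0, n2=0, giving Y=0. Observed 1.
Test 1: faults giving observed 1 are {n0 stuck-at-0, n0 inverted output, n1 stuck-at-1, n1 inverted output, n2 stuck-at-1, n2 inverted output}.
Test 2 (x1=1, x2=0): fault-free n0=1, n1=0, n2=0 → 0; observed 1. Eliminates n0 stuck-at-0, n0 inverted output, n1 stuck-at-1, n1 inverted output.
Test 3 (x1=1, x2=1): fault-free n0=0, n1=1, n2=1 → 1; observed 1. Eliminates n2 inverted output.
Only n2 stuck-at-1 is consistent with every test.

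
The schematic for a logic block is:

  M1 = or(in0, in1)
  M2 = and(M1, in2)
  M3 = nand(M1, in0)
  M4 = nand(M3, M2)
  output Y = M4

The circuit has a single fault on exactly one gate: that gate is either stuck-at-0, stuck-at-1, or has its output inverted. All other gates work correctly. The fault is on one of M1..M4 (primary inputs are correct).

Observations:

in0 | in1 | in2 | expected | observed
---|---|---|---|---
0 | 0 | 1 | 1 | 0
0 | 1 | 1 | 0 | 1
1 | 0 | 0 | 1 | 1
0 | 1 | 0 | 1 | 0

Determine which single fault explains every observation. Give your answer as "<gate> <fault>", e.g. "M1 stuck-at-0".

Fault-free values for test 1 (in0=0, in1=0, in2=1): M1=0, M2=0, M3=1, M4=1, giving Y=1. Observed 0.
Test 1: faults giving observed 0 are {M1 stuck-at-1, M1 inverted output, M2 stuck-at-1, M2 inverted output, M4 stuck-at-0, M4 inverted output}.
Test 2 (in0=0, in1=1, in2=1): fault-free M1=1, M2=1, M3=1, M4=0 → 0; observed 1. Eliminates M1 stuck-at-1, M2 stuck-at-1, M4 stuck-at-0.
Test 3 (in0=1, in1=0, in2=0): fault-free M1=1, M2=0, M3=0, M4=1 → 1; observed 1. Eliminates M4 inverted output.
Test 4 (in0=0, in1=1, in2=0): fault-free M1=1, M2=0, M3=1, M4=1 → 1; observed 0. Eliminates M1 inverted output.
Only M2 inverted output is consistent with every test.

M2 inverted output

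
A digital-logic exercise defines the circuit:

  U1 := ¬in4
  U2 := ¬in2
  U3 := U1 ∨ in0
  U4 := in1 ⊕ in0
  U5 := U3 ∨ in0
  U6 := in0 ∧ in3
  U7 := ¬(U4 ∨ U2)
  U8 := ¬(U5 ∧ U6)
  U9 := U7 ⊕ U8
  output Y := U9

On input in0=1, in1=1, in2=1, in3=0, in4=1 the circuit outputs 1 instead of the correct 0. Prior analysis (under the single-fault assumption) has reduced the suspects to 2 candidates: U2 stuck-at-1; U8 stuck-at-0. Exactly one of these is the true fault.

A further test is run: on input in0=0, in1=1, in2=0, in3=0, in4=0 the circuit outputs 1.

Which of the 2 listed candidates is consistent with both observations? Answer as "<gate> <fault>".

Evaluate each candidate on input in0=0, in1=1, in2=0, in3=0, in4=0:
  U2 stuck-at-1: U1=1, U2=1 [stuck-at-1], U3=1, U4=1, U5=1, U6=0, U7=0, U8=1, U9=1 → 1 — matches
  U8 stuck-at-0: U1=1, U2=1, U3=1, U4=1, U5=1, U6=0, U7=0, U8=0 [stuck-at-0], U9=0 → 0 — eliminated
Only U2 stuck-at-1 reproduces the observed 1.

U2 stuck-at-1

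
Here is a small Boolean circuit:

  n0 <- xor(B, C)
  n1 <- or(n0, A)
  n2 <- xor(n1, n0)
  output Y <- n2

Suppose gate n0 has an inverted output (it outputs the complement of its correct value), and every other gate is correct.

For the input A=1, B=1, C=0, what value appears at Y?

Propagate with n0 forced: n0=0 [inverted output], n1=1, n2=1.
So Y = 1. (Without the fault it would be 0.)

1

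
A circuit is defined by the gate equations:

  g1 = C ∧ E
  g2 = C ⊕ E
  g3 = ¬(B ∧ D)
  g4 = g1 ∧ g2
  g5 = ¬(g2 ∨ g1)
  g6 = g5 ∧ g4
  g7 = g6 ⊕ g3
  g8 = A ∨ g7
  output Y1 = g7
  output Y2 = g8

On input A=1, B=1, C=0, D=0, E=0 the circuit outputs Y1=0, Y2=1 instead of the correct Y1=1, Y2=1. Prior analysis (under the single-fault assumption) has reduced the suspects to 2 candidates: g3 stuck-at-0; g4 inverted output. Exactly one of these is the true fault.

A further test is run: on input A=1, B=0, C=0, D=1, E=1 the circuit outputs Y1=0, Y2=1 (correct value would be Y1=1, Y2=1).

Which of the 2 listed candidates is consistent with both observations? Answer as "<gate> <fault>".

g3 stuck-at-0

Evaluate each candidate on input A=1, B=0, C=0, D=1, E=1:
  g3 stuck-at-0: g1=0, g2=1, g3=0 [stuck-at-0], g4=0, g5=0, g6=0, g7=0, g8=1 → Y1=0, Y2=1 — matches
  g4 inverted output: g1=0, g2=1, g3=1, g4=1 [inverted output], g5=0, g6=0, g7=1, g8=1 → Y1=1, Y2=1 — eliminated
Only g3 stuck-at-0 reproduces the observed Y1=0, Y2=1.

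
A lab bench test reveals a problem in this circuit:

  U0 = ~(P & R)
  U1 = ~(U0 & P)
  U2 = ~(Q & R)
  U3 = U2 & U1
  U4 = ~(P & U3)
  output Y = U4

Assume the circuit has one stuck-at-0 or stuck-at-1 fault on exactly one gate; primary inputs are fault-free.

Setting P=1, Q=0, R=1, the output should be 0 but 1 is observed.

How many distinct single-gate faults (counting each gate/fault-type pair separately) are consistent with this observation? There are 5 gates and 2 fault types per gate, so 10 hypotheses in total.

5

Fault-free: U0=0, U1=1, U2=1, U3=1, U4=0 → 0. Observed 1.
  U0 stuck-at-0: output 0 ✗
  U0 stuck-at-1: output 1 ✓
  U1 stuck-at-0: output 1 ✓
  U1 stuck-at-1: output 0 ✗
  U2 stuck-at-0: output 1 ✓
  U2 stuck-at-1: output 0 ✗
  U3 stuck-at-0: output 1 ✓
  U3 stuck-at-1: output 0 ✗
  U4 stuck-at-0: output 0 ✗
  U4 stuck-at-1: output 1 ✓
Consistent faults: {U0 stuck-at-1, U1 stuck-at-0, U2 stuck-at-0, U3 stuck-at-0, U4 stuck-at-1} — 5 in all.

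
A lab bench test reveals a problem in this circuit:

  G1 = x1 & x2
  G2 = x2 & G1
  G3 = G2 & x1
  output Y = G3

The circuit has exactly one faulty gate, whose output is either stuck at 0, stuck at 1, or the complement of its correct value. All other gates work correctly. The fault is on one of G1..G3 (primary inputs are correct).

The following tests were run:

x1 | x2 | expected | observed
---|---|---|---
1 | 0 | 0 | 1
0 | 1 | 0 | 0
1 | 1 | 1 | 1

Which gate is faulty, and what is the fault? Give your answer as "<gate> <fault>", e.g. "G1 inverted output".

Fault-free values for test 1 (x1=1, x2=0): G1=0, G2=0, G3=0, giving Y=0. Observed 1.
Test 1: faults giving observed 1 are {G2 stuck-at-1, G2 inverted output, G3 stuck-at-1, G3 inverted output}.
Test 2 (x1=0, x2=1): fault-free G1=0, G2=0, G3=0 → 0; observed 0. Eliminates G3 stuck-at-1, G3 inverted output.
Test 3 (x1=1, x2=1): fault-free G1=1, G2=1, G3=1 → 1; observed 1. Eliminates G2 inverted output.
Only G2 stuck-at-1 is consistent with every test.

G2 stuck-at-1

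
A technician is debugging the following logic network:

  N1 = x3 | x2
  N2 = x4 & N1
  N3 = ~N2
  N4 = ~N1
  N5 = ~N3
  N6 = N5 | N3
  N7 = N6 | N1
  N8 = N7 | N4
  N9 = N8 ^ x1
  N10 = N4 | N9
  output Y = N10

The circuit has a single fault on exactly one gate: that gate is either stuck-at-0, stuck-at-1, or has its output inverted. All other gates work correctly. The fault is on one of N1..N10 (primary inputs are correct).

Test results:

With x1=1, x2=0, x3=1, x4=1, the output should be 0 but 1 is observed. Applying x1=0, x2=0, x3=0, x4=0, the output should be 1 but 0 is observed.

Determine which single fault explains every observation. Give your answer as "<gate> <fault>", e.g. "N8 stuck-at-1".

N10 inverted output

Fault-free values for test 1 (x1=1, x2=0, x3=1, x4=1): N1=1, N2=1, N3=0, N4=0, N5=1, N6=1, N7=1, N8=1, N9=0, N10=0, giving Y=0. Observed 1.
Test 1: faults giving observed 1 are {N1 stuck-at-0, N1 inverted output, N4 stuck-at-1, N4 inverted output, N7 stuck-at-0, N7 inverted output, N8 stuck-at-0, N8 inverted output, N9 stuck-at-1, N9 inverted output, N10 stuck-at-1, N10 inverted output}.
Test 2 (x1=0, x2=0, x3=0, x4=0): fault-free N1=0, N2=0, N3=1, N4=1, N5=0, N6=1, N7=1, N8=1, N9=1, N10=1 → 1; observed 0. Eliminates N1 stuck-at-0, N1 inverted output, N4 stuck-at-1, N4 inverted output, N7 stuck-at-0, N7 inverted output, N8 stuck-at-0, N8 inverted output, N9 stuck-at-1, N9 inverted output, N10 stuck-at-1.
Only N10 inverted output is consistent with every test.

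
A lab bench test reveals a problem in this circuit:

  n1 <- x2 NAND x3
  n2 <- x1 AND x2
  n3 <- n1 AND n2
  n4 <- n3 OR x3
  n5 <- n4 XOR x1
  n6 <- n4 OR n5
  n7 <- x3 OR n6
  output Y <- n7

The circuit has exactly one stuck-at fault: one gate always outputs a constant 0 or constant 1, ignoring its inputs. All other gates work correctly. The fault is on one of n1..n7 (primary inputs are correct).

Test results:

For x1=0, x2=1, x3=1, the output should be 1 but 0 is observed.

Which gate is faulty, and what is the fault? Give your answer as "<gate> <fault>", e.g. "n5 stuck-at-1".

Fault-free values for test 1 (x1=0, x2=1, x3=1): n1=0, n2=0, n3=0, n4=1, n5=1, n6=1, n7=1, giving Y=1. Observed 0.
Test 1: faults giving observed 0 are {n7 stuck-at-0}.
Only n7 stuck-at-0 is consistent with every test.

n7 stuck-at-0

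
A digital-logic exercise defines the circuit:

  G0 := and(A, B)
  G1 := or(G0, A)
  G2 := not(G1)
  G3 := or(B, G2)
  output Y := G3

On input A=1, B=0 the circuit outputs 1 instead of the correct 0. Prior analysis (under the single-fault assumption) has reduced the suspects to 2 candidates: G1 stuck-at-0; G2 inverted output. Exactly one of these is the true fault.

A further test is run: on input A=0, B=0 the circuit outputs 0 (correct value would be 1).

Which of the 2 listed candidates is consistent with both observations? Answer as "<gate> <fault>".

Evaluate each candidate on input A=0, B=0:
  G1 stuck-at-0: G0=0, G1=0 [stuck-at-0], G2=1, G3=1 → 1 — eliminated
  G2 inverted output: G0=0, G1=0, G2=0 [inverted output], G3=0 → 0 — matches
Only G2 inverted output reproduces the observed 0.

G2 inverted output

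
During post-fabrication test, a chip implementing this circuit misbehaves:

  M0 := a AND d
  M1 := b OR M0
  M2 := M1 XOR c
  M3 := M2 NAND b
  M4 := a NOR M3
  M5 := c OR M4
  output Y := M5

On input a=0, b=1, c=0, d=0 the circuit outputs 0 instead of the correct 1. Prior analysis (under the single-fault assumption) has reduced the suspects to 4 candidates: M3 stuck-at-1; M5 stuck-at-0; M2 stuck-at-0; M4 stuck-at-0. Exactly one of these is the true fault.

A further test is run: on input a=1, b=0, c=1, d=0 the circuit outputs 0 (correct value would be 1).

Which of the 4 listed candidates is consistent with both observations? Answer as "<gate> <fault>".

M5 stuck-at-0

Evaluate each candidate on input a=1, b=0, c=1, d=0:
  M3 stuck-at-1: M0=0, M1=0, M2=1, M3=1 [stuck-at-1], M4=0, M5=1 → 1 — eliminated
  M5 stuck-at-0: M0=0, M1=0, M2=1, M3=1, M4=0, M5=0 [stuck-at-0] → 0 — matches
  M2 stuck-at-0: M0=0, M1=0, M2=0 [stuck-at-0], M3=1, M4=0, M5=1 → 1 — eliminated
  M4 stuck-at-0: M0=0, M1=0, M2=1, M3=1, M4=0 [stuck-at-0], M5=1 → 1 — eliminated
Only M5 stuck-at-0 reproduces the observed 0.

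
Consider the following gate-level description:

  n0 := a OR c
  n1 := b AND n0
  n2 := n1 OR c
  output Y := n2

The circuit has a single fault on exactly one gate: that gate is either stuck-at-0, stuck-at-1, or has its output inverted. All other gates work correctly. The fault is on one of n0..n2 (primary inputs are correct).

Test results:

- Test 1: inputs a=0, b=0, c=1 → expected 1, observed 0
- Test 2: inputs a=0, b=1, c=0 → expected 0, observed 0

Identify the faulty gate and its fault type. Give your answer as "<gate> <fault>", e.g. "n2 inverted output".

n2 stuck-at-0

Fault-free values for test 1 (a=0, b=0, c=1): n0=1, n1=0, n2=1, giving Y=1. Observed 0.
Test 1: faults giving observed 0 are {n2 stuck-at-0, n2 inverted output}.
Test 2 (a=0, b=1, c=0): fault-free n0=0, n1=0, n2=0 → 0; observed 0. Eliminates n2 inverted output.
Only n2 stuck-at-0 is consistent with every test.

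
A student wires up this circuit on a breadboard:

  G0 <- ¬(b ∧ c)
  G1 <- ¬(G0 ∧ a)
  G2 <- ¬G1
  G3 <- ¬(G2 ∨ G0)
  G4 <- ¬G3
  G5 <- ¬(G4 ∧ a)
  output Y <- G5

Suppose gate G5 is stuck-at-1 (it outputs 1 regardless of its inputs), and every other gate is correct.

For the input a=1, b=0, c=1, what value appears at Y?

Propagate with G5 forced: G0=1, G1=0, G2=1, G3=0, G4=1, G5=1 [stuck-at-1].
So Y = 1. (Without the fault it would be 0.)

1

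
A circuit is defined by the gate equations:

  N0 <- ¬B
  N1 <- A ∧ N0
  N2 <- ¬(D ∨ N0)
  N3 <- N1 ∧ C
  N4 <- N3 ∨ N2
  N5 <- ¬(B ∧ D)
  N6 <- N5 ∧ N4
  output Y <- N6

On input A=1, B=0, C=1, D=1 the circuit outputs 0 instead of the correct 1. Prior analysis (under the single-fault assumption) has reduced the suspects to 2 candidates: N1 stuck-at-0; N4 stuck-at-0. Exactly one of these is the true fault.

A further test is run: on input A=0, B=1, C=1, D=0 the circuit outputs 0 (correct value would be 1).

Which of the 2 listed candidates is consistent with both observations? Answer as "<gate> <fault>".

N4 stuck-at-0

Evaluate each candidate on input A=0, B=1, C=1, D=0:
  N1 stuck-at-0: N0=0, N1=0 [stuck-at-0], N2=1, N3=0, N4=1, N5=1, N6=1 → 1 — eliminated
  N4 stuck-at-0: N0=0, N1=0, N2=1, N3=0, N4=0 [stuck-at-0], N5=1, N6=0 → 0 — matches
Only N4 stuck-at-0 reproduces the observed 0.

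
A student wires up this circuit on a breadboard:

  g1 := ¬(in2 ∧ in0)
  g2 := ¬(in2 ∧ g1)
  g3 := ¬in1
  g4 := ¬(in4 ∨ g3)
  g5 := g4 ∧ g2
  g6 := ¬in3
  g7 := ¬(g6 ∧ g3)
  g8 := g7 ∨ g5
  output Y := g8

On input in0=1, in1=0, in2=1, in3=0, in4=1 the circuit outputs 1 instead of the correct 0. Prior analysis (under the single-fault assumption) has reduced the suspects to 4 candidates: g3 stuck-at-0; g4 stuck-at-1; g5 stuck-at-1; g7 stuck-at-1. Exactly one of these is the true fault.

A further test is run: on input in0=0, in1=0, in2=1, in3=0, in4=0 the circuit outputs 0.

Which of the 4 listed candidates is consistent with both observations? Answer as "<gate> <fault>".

Evaluate each candidate on input in0=0, in1=0, in2=1, in3=0, in4=0:
  g3 stuck-at-0: g1=1, g2=0, g3=0 [stuck-at-0], g4=1, g5=0, g6=1, g7=1, g8=1 → 1 — eliminated
  g4 stuck-at-1: g1=1, g2=0, g3=1, g4=1 [stuck-at-1], g5=0, g6=1, g7=0, g8=0 → 0 — matches
  g5 stuck-at-1: g1=1, g2=0, g3=1, g4=0, g5=1 [stuck-at-1], g6=1, g7=0, g8=1 → 1 — eliminated
  g7 stuck-at-1: g1=1, g2=0, g3=1, g4=0, g5=0, g6=1, g7=1 [stuck-at-1], g8=1 → 1 — eliminated
Only g4 stuck-at-1 reproduces the observed 0.

g4 stuck-at-1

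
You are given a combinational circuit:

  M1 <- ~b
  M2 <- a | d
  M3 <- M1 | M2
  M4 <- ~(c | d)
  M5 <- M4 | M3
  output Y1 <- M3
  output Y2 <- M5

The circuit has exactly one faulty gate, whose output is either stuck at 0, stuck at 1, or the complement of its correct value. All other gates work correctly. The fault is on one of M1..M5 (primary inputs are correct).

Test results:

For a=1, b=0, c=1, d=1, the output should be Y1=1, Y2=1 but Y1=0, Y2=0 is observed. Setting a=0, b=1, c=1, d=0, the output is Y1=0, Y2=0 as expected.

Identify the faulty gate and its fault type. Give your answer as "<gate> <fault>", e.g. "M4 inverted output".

Fault-free values for test 1 (a=1, b=0, c=1, d=1): M1=1, M2=1, M3=1, M4=0, M5=1, giving Y1=1, Y2=1. Observed Y1=0, Y2=0.
Test 1: faults giving observed Y1=0, Y2=0 are {M3 stuck-at-0, M3 inverted output}.
Test 2 (a=0, b=1, c=1, d=0): fault-free M1=0, M2=0, M3=0, M4=0, M5=0 → Y1=0, Y2=0; observed Y1=0, Y2=0. Eliminates M3 inverted output.
Only M3 stuck-at-0 is consistent with every test.

M3 stuck-at-0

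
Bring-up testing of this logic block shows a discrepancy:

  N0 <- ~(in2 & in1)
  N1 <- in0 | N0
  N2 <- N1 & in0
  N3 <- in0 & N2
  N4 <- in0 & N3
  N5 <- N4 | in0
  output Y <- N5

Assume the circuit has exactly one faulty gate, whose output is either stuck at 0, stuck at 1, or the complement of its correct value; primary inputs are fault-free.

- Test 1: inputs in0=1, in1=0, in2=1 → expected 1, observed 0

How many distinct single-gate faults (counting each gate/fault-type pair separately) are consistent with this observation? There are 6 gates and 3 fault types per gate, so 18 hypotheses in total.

Fault-free: N0=1, N1=1, N2=1, N3=1, N4=1, N5=1 → 1. Observed 0.
  N0: none of the 3 fault types match ✗
  N1: none of the 3 fault types match ✗
  N2: none of the 3 fault types match ✗
  N3: none of the 3 fault types match ✗
  N4: none of the 3 fault types match ✗
  N5: stuck-at-0, inverted output ✓; others ✗
Consistent faults: {N5 stuck-at-0, N5 inverted output} — 2 in all.

2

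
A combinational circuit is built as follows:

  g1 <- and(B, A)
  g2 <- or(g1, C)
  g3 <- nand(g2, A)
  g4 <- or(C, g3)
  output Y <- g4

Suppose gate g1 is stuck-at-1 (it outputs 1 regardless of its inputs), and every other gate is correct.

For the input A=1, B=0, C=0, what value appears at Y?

Propagate with g1 forced: g1=1 [stuck-at-1], g2=1, g3=0, g4=0.
So Y = 0. (Without the fault it would be 1.)

0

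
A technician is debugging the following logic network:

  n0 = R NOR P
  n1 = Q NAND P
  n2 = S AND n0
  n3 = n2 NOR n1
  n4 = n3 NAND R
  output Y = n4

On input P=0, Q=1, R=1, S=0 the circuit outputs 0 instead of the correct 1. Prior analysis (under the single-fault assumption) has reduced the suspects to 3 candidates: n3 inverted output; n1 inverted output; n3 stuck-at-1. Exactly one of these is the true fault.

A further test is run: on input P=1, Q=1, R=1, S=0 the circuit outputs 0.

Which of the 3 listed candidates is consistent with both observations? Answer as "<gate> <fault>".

Evaluate each candidate on input P=1, Q=1, R=1, S=0:
  n3 inverted output: n0=0, n1=0, n2=0, n3=0 [inverted output], n4=1 → 1 — eliminated
  n1 inverted output: n0=0, n1=1 [inverted output], n2=0, n3=0, n4=1 → 1 — eliminated
  n3 stuck-at-1: n0=0, n1=0, n2=0, n3=1 [stuck-at-1], n4=0 → 0 — matches
Only n3 stuck-at-1 reproduces the observed 0.

n3 stuck-at-1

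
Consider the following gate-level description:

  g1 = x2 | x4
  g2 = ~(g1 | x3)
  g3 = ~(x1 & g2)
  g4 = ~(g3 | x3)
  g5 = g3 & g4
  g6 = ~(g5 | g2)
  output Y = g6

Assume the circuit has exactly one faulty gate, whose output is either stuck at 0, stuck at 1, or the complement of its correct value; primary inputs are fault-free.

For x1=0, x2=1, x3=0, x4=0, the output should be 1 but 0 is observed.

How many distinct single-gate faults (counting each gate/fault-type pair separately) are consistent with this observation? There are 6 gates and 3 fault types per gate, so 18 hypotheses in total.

Fault-free: g1=1, g2=0, g3=1, g4=0, g5=0, g6=1 → 1. Observed 0.
  g1: stuck-at-0, inverted output ✓; others ✗
  g2: stuck-at-1, inverted output ✓; others ✗
  g3: none of the 3 fault types match ✗
  g4: stuck-at-1, inverted output ✓; others ✗
  g5: stuck-at-1, inverted output ✓; others ✗
  g6: stuck-at-0, inverted output ✓; others ✗
Consistent faults: {g1 stuck-at-0, g1 inverted output, g2 stuck-at-1, g2 inverted output, g4 stuck-at-1, g4 inverted output, g5 stuck-at-1, g5 inverted output, g6 stuck-at-0, g6 inverted output} — 10 in all.

10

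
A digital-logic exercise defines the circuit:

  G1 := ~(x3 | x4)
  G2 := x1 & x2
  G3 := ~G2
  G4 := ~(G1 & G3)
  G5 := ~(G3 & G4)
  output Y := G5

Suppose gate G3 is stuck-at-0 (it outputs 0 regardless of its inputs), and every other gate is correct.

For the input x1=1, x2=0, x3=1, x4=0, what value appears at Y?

Propagate with G3 forced: G1=0, G2=0, G3=0 [stuck-at-0], G4=1, G5=1.
So Y = 1. (Without the fault it would be 0.)

1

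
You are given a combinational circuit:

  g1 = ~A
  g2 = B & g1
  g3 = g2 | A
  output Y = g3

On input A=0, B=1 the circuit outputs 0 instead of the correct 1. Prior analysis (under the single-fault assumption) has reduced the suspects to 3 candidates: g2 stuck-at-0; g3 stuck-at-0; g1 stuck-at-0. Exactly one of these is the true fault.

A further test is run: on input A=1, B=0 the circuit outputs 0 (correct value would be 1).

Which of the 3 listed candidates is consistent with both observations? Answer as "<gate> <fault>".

g3 stuck-at-0

Evaluate each candidate on input A=1, B=0:
  g2 stuck-at-0: g1=0, g2=0 [stuck-at-0], g3=1 → 1 — eliminated
  g3 stuck-at-0: g1=0, g2=0, g3=0 [stuck-at-0] → 0 — matches
  g1 stuck-at-0: g1=0 [stuck-at-0], g2=0, g3=1 → 1 — eliminated
Only g3 stuck-at-0 reproduces the observed 0.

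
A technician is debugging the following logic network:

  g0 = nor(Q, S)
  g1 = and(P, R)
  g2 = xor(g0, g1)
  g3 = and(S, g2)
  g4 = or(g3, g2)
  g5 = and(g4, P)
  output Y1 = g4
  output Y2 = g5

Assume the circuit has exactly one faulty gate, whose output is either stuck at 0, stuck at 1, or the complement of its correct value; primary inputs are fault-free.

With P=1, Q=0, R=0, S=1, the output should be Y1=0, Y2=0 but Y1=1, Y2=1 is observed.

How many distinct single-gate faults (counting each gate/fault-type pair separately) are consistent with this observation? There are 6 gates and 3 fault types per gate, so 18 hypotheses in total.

10

Fault-free: g0=0, g1=0, g2=0, g3=0, g4=0, g5=0 → Y1=0, Y2=0. Observed Y1=1, Y2=1.
  g0: stuck-at-1, inverted output ✓; others ✗
  g1: stuck-at-1, inverted output ✓; others ✗
  g2: stuck-at-1, inverted output ✓; others ✗
  g3: stuck-at-1, inverted output ✓; others ✗
  g4: stuck-at-1, inverted output ✓; others ✗
  g5: none of the 3 fault types match ✗
Consistent faults: {g0 stuck-at-1, g0 inverted output, g1 stuck-at-1, g1 inverted output, g2 stuck-at-1, g2 inverted output, g3 stuck-at-1, g3 inverted output, g4 stuck-at-1, g4 inverted output} — 10 in all.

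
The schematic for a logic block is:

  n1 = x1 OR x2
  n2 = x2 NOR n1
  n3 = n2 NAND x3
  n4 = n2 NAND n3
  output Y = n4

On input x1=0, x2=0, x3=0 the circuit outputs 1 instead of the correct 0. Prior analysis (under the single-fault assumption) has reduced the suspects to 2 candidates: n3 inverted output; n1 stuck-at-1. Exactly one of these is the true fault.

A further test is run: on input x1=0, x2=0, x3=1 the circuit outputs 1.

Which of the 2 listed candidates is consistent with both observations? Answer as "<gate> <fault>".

Evaluate each candidate on input x1=0, x2=0, x3=1:
  n3 inverted output: n1=0, n2=1, n3=1 [inverted output], n4=0 → 0 — eliminated
  n1 stuck-at-1: n1=1 [stuck-at-1], n2=0, n3=1, n4=1 → 1 — matches
Only n1 stuck-at-1 reproduces the observed 1.

n1 stuck-at-1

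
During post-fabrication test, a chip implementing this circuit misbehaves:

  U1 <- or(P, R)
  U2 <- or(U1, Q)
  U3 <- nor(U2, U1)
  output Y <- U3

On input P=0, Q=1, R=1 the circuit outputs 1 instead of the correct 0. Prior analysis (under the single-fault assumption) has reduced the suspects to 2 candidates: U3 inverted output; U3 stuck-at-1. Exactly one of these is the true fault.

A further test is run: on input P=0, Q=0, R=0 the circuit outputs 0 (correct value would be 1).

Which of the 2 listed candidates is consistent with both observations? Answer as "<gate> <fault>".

Evaluate each candidate on input P=0, Q=0, R=0:
  U3 inverted output: U1=0, U2=0, U3=0 [inverted output] → 0 — matches
  U3 stuck-at-1: U1=0, U2=0, U3=1 [stuck-at-1] → 1 — eliminated
Only U3 inverted output reproduces the observed 0.

U3 inverted output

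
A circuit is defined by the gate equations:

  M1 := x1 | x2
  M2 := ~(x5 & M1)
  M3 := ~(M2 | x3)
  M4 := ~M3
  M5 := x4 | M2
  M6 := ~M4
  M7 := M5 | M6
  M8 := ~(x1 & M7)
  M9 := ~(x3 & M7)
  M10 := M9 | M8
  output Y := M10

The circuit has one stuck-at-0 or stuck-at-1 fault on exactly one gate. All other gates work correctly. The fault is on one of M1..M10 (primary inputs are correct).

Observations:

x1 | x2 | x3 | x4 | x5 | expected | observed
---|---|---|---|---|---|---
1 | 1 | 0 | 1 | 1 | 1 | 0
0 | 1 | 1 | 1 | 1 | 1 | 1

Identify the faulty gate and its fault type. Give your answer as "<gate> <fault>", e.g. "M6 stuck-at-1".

M9 stuck-at-0

Fault-free values for test 1 (x1=1, x2=1, x3=0, x4=1, x5=1): M1=1, M2=0, M3=1, M4=0, M5=1, M6=1, M7=1, M8=0, M9=1, M10=1, giving Y=1. Observed 0.
Test 1: faults giving observed 0 are {M9 stuck-at-0, M10 stuck-at-0}.
Test 2 (x1=0, x2=1, x3=1, x4=1, x5=1): fault-free M1=1, M2=0, M3=0, M4=1, M5=1, M6=0, M7=1, M8=1, M9=0, M10=1 → 1; observed 1. Eliminates M10 stuck-at-0.
Only M9 stuck-at-0 is consistent with every test.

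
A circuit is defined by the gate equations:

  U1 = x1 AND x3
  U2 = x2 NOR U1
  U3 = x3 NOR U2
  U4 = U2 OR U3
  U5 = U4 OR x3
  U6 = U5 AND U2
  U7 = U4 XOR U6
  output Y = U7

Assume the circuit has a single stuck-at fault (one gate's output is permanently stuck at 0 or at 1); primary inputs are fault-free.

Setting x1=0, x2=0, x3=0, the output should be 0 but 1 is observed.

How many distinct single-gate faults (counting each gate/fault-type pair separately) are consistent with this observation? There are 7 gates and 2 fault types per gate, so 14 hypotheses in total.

Fault-free: U1=0, U2=1, U3=0, U4=1, U5=1, U6=1, U7=0 → 0. Observed 1.
  U1 stuck-at-0: output 0 ✗
  U1 stuck-at-1: output 1 ✓
  U2 stuck-at-0: output 1 ✓
  U2 stuck-at-1: output 0 ✗
  U3 stuck-at-0: output 0 ✗
  U3 stuck-at-1: output 0 ✗
  U4 stuck-at-0: output 0 ✗
  U4 stuck-at-1: output 0 ✗
  U5 stuck-at-0: output 1 ✓
  U5 stuck-at-1: output 0 ✗
  U6 stuck-at-0: output 1 ✓
  U6 stuck-at-1: output 0 ✗
  U7 stuck-at-0: output 0 ✗
  U7 stuck-at-1: output 1 ✓
Consistent faults: {U1 stuck-at-1, U2 stuck-at-0, U5 stuck-at-0, U6 stuck-at-0, U7 stuck-at-1} — 5 in all.

5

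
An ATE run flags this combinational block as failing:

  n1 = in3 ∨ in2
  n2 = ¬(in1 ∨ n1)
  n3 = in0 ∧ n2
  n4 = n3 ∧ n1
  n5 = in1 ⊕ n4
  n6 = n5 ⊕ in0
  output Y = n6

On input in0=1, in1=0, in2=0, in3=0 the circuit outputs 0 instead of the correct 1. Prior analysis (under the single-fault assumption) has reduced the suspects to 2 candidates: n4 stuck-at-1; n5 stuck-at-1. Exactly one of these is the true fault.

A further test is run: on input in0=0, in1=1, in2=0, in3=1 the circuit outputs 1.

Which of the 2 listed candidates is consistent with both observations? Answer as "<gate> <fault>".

n5 stuck-at-1

Evaluate each candidate on input in0=0, in1=1, in2=0, in3=1:
  n4 stuck-at-1: n1=1, n2=0, n3=0, n4=1 [stuck-at-1], n5=0, n6=0 → 0 — eliminated
  n5 stuck-at-1: n1=1, n2=0, n3=0, n4=0, n5=1 [stuck-at-1], n6=1 → 1 — matches
Only n5 stuck-at-1 reproduces the observed 1.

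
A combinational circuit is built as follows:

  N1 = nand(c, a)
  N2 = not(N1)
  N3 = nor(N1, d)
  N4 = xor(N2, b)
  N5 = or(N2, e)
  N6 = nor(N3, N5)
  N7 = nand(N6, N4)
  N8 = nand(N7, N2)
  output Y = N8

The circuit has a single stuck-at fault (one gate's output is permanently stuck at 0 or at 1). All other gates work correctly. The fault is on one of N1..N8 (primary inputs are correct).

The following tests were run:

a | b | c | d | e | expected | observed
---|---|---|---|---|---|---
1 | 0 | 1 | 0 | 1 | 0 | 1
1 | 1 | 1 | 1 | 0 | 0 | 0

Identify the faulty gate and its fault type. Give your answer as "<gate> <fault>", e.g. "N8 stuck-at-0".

Fault-free values for test 1 (a=1, b=0, c=1, d=0, e=1): N1=0, N2=1, N3=1, N4=1, N5=1, N6=0, N7=1, N8=0, giving Y=0. Observed 1.
Test 1: faults giving observed 1 are {N1 stuck-at-1, N2 stuck-at-0, N6 stuck-at-1, N7 stuck-at-0, N8 stuck-at-1}.
Test 2 (a=1, b=1, c=1, d=1, e=0): fault-free N1=0, N2=1, N3=0, N4=0, N5=1, N6=0, N7=1, N8=0 → 0; observed 0. Eliminates N1 stuck-at-1, N2 stuck-at-0, N7 stuck-at-0, N8 stuck-at-1.
Only N6 stuck-at-1 is consistent with every test.

N6 stuck-at-1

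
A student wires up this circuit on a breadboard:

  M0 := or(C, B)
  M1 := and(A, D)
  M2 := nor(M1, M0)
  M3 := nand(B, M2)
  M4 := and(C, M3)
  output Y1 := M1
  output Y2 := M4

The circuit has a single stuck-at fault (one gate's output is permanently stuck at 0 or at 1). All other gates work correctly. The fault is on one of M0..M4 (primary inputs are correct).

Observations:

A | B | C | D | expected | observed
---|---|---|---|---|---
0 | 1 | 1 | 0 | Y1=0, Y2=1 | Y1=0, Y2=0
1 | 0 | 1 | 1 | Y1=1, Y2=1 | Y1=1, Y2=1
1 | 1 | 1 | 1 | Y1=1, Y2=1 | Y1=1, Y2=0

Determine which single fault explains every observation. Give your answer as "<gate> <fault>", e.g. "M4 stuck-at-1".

M2 stuck-at-1

Fault-free values for test 1 (A=0, B=1, C=1, D=0): M0=1, M1=0, M2=0, M3=1, M4=1, giving Y1=0, Y2=1. Observed Y1=0, Y2=0.
Test 1: faults giving observed Y1=0, Y2=0 are {M0 stuck-at-0, M2 stuck-at-1, M3 stuck-at-0, M4 stuck-at-0}.
Test 2 (A=1, B=0, C=1, D=1): fault-free M0=1, M1=1, M2=0, M3=1, M4=1 → Y1=1, Y2=1; observed Y1=1, Y2=1. Eliminates M3 stuck-at-0, M4 stuck-at-0.
Test 3 (A=1, B=1, C=1, D=1): fault-free M0=1, M1=1, M2=0, M3=1, M4=1 → Y1=1, Y2=1; observed Y1=1, Y2=0. Eliminates M0 stuck-at-0.
Only M2 stuck-at-1 is consistent with every test.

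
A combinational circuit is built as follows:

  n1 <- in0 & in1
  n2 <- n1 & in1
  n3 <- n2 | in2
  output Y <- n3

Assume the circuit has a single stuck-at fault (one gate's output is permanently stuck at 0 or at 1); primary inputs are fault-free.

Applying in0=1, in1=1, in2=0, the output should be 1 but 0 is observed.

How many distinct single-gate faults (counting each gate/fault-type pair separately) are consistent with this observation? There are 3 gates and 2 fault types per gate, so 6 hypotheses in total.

3

Fault-free: n1=1, n2=1, n3=1 → 1. Observed 0.
  n1 stuck-at-0: output 0 ✓
  n1 stuck-at-1: output 1 ✗
  n2 stuck-at-0: output 0 ✓
  n2 stuck-at-1: output 1 ✗
  n3 stuck-at-0: output 0 ✓
  n3 stuck-at-1: output 1 ✗
Consistent faults: {n1 stuck-at-0, n2 stuck-at-0, n3 stuck-at-0} — 3 in all.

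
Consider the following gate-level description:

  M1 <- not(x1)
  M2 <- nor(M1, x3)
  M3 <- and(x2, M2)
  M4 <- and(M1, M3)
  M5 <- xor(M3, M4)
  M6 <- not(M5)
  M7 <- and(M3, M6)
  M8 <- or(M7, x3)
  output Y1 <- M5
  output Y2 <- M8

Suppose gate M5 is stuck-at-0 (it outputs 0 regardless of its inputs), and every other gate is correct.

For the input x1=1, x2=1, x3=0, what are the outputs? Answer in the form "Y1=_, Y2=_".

Y1=0, Y2=1

Propagate with M5 forced: M1=0, M2=1, M3=1, M4=0, M5=0 [stuck-at-0], M6=1, M7=1, M8=1.
So the outputs are Y1=0, Y2=1. (Without the fault they would be Y1=1, Y2=0.)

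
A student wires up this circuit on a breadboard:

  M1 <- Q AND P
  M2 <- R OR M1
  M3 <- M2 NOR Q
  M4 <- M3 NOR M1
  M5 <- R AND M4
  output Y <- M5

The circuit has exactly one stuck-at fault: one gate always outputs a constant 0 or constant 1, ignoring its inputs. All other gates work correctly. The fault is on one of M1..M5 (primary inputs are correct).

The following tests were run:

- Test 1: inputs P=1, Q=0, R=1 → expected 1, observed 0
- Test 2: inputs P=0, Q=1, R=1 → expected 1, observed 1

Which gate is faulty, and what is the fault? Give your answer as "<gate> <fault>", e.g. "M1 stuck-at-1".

Fault-free values for test 1 (P=1, Q=0, R=1): M1=0, M2=1, M3=0, M4=1, M5=1, giving Y=1. Observed 0.
Test 1: faults giving observed 0 are {M1 stuck-at-1, M2 stuck-at-0, M3 stuck-at-1, M4 stuck-at-0, M5 stuck-at-0}.
Test 2 (P=0, Q=1, R=1): fault-free M1=0, M2=1, M3=0, M4=1, M5=1 → 1; observed 1. Eliminates M1 stuck-at-1, M3 stuck-at-1, M4 stuck-at-0, M5 stuck-at-0.
Only M2 stuck-at-0 is consistent with every test.

M2 stuck-at-0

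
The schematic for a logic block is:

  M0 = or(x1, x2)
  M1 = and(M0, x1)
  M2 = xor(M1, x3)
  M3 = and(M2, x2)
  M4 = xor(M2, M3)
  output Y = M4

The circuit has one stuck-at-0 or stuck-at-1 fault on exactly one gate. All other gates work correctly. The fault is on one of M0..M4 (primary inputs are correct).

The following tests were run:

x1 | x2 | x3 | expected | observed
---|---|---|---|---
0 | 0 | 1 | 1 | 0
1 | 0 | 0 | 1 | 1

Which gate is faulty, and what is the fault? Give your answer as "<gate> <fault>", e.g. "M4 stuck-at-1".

M1 stuck-at-1

Fault-free values for test 1 (x1=0, x2=0, x3=1): M0=0, M1=0, M2=1, M3=0, M4=1, giving Y=1. Observed 0.
Test 1: faults giving observed 0 are {M1 stuck-at-1, M2 stuck-at-0, M3 stuck-at-1, M4 stuck-at-0}.
Test 2 (x1=1, x2=0, x3=0): fault-free M0=1, M1=1, M2=1, M3=0, M4=1 → 1; observed 1. Eliminates M2 stuck-at-0, M3 stuck-at-1, M4 stuck-at-0.
Only M1 stuck-at-1 is consistent with every test.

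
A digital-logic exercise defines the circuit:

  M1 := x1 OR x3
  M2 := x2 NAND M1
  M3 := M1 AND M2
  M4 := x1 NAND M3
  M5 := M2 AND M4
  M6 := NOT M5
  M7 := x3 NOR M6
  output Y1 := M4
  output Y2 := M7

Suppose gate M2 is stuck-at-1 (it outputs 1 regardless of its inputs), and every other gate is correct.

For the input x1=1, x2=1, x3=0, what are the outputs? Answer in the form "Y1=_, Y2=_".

Propagate with M2 forced: M1=1, M2=1 [stuck-at-1], M3=1, M4=0, M5=0, M6=1, M7=0.
So the outputs are Y1=0, Y2=0. (Without the fault they would be Y1=1, Y2=0.)

Y1=0, Y2=0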